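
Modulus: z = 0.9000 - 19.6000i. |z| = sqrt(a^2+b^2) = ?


|z| = sqrt(0.9^2 + (-19.6)^2) = sqrt(0.81 + 384.16) = sqrt(384.97) = 19.6207

|z| = 19.6207


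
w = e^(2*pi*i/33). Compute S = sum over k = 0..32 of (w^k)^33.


The roots are w_k = w^k with w = e^(2*pi*i/33), and (w^k)^33 = (w^33)^k.
So S = 1 + u + u^2 + ... + u^(32) with u = w^33.
33 = 1*33 + 0, so 33 is a multiple of 33 and u = (w^33)^1 = 1.
Every one of the 33 terms equals 1: S = 33

S = 33


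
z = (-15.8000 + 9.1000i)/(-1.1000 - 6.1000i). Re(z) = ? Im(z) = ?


Multiply by conjugate: (-15.8000 + 9.1000i)(-1.1000 + 6.1000i) / ((-1.1)^2 + (-6.1)^2)
Numerator real = -15.8*(-1.1) + 9.1*(-6.1) = -38.13
Numerator imag = 9.1*(-1.1) - (-15.8)*(-6.1) = -106.39
Denominator = 38.42
Re(z) = -38.13/38.42 = -0.9925
Im(z) = -106.39/38.42 = -2.7691

Re(z) = -0.9925, Im(z) = -2.7691


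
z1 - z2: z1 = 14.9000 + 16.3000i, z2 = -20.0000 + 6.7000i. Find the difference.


Real: 14.9 + 20 = 34.9
Imag: 16.3 - 6.7 = 9.6

34.9000 + 9.6000i


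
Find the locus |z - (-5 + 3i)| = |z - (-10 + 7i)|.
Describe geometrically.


Equal distances means the locus is the perpendicular bisector of z1 and z2.
Midpoint = ((-5+(-10))/2, (3+7)/2) = (-7.5000, 5.0000)

Perpendicular bisector through (-7.5000, 5.0000)


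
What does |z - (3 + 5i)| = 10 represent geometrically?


|z - z0| = r is a circle with center z0 and radius r.
Center = (3, 5), radius = 10

Circle with center (3, 5) and radius 10


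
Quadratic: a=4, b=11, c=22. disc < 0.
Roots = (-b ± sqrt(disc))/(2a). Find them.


disc = 11^2 - 4*4*22 = 121 - 352 = -231
sqrt(|disc|) = sqrt(231) = 15.1987
Real part = -11/(2*4) = -1.3750
Imag part = 15.1987/(2*4) = 1.8998

-1.3750 ± 1.8998i


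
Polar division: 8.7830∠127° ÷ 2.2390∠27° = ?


r = 8.7830 / 2.2390 = 3.9227
theta = 127° - 27° = 100° = 100° (mod 360)

3.9227 cis(100°)


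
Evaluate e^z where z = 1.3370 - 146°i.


e^1.3370 = 3.8076
cos(-146°) = -0.829038
sin(-146°) = -0.5592
Real = 3.8076*(-0.829038) = -3.1566
Imag = 3.8076*(-0.5592) = -2.1292

-3.1566 - 2.1292i


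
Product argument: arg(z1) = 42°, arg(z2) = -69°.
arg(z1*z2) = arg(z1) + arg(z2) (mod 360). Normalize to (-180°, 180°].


arg(z1*z2) = 42° - 69° = -27°
Normalized to (-180°, 180°]: -27°

-27°


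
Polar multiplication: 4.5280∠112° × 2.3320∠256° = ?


r = 4.5280 * 2.3320 = 10.5593
theta = 112° + 256° = 368° = 8° (mod 360)

10.5593 cis(8°)


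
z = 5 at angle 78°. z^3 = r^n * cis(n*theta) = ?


r^3 = 5^3 = 125
n*theta = 3*78° = 234° = 234° (mod 360)
a = 125*cos(234°) = -73.4732
b = 125*sin(234°) = -101.1271

125 cis(234°) = -73.4732 - 101.1271i


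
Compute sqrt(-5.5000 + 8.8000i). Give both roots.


|z| = sqrt(30.25+77.44) = 10.3774
sqrt((|z|+a)/2) = sqrt((10.3774+(-5.5))/2) = sqrt(2.4387) = 1.5616
sqrt((|z|-a)/2) = sqrt((10.3774-(-5.5))/2) = sqrt(7.9387) = 2.8176

±(1.5616 + 2.8176i) i.e. 1.5616 + 2.8176i and -1.5616 - 2.8176i


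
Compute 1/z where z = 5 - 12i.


|z|^2 = 25+144 = 169
1/z = (5 + 12i)/169

1/z = 0.0296 + 0.0710i


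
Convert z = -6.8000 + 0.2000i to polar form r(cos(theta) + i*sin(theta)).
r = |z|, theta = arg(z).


r = sqrt(46.24+0.04) = sqrt(46.28) = 6.8029
theta = atan2(0.2, -6.8) = 178.3153 degrees

r = 6.8029, theta = 178.3153 degrees


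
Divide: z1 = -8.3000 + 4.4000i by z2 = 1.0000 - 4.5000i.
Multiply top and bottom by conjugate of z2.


Conjugate of z2 = 1.0000 + 4.5000i
Numerator: (-8.3000 + 4.4000i)(1.0000 + 4.5000i) = -28.1000 - 32.9500i
Denominator: 1^2 + (-4.5)^2 = 21.25
Result = (-28.1000 - 32.9500i)/21.25

-1.3224 - 1.5506i


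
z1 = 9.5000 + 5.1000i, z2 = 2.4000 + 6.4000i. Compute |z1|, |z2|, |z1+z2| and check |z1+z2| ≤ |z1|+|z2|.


|z1| = sqrt(9.5^2 + 5.1^2) = sqrt(116.26) = 10.7824
|z2| = sqrt(2.4^2 + 6.4^2) = sqrt(46.72) = 6.8352
z1+z2 = 11.9000 + 11.5000i
|z1+z2| = sqrt(273.86) = 16.5487
|z1|+|z2| = 10.7824 + 6.8352 = 17.6176

|z1+z2| = 16.5487 ≤ |z1|+|z2| = 17.6176 (verified)


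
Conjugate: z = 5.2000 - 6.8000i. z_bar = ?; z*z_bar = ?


z_bar = 5.2000 + 6.8000i
z*z_bar = 5.2^2 + (-6.8)^2 = 27.04 + 46.24 = 73.28

z_bar = 5.2000 + 6.8000i, z*z_bar = 73.28


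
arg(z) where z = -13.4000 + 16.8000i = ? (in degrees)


Re = -13.4, Im = 16.8
arg = atan2(16.8, -13.4) = 128.5765 degrees

arg(z) = 128.5765 degrees


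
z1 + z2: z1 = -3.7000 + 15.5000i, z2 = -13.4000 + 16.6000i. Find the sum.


Real: -3.7 - 13.4 = -17.1
Imag: 15.5 + 16.6 = 32.1

-17.1000 + 32.1000i


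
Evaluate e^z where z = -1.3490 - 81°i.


e^-1.3490 = 0.2595
cos(-81°) = 0.1564
sin(-81°) = -0.9877
Real = 0.2595*0.1564 = 0.0406
Imag = 0.2595*(-0.9877) = -0.2563

0.0406 - 0.2563i


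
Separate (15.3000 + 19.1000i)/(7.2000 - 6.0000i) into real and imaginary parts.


Multiply by conjugate: (15.3000 + 19.1000i)(7.2000 + 6.0000i) / (7.2^2 + (-6)^2)
Numerator real = 15.3*7.2 + 19.1*(-6) = -4.44
Numerator imag = 19.1*7.2 - 15.3*(-6) = 229.32
Denominator = 87.84
Re(z) = -4.44/87.84 = -0.0505
Im(z) = 229.32/87.84 = 2.6107

Re(z) = -0.0505, Im(z) = 2.6107


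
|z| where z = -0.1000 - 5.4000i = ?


|z| = sqrt((-0.1)^2 + (-5.4)^2) = sqrt(0.01 + 29.16) = sqrt(29.17) = 5.4009

|z| = 5.4009


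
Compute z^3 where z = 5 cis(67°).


r^3 = 5^3 = 125
n*theta = 3*67° = 201° = 201° (mod 360)
a = 125*cos(201°) = -116.6976
b = 125*sin(201°) = -44.7960

125 cis(201°) = -116.6976 - 44.7960i


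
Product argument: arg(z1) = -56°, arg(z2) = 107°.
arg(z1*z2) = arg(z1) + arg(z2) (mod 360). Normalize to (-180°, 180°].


arg(z1*z2) = -56° + 107° = 51°
Normalized to (-180°, 180°]: 51°

51°


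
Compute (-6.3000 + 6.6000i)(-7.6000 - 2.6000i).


Real = -6.3*(-7.6) - 6.6*(-2.6) = 47.88 - (-17.16) = 65.04
Imag = -6.3*(-2.6) - (7.6)*6.6 = 16.38 - (50.16) = -33.78

65.0400 - 33.7800i


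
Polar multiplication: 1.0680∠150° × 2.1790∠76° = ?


r = 1.0680 * 2.1790 = 2.3272
theta = 150° + 76° = 226° = 226° (mod 360)

2.3272 cis(226°)


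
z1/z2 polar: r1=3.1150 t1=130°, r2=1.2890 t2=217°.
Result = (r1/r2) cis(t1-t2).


r = 3.1150 / 1.2890 = 2.4166
theta = 130° - 217° = -87° = 273° (mod 360)

2.4166 cis(273°)


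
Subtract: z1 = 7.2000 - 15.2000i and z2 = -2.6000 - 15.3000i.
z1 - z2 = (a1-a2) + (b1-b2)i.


Real: 7.2 + 2.6 = 9.8
Imag: -15.2 + 15.3 = 0.1

9.8000 + 0.1000i


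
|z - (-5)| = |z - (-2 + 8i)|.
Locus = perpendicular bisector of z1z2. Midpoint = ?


Equal distances means the locus is the perpendicular bisector of z1 and z2.
Midpoint = ((-5+(-2))/2, (0+8)/2) = (-3.5000, 4.0000)

Perpendicular bisector through (-3.5000, 4.0000)


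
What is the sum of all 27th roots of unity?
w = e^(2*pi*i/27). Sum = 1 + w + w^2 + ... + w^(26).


The sum of all 27th roots of unity is 0.
Geometric series: (1 - w^27)/(1 - w) = (1-1)/(1-w) = 0 since w^27 = 1, w ≠ 1.
Alternatively: coefficient of z^26 in z^27 - 1 is 0.

0


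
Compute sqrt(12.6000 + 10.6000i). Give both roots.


|z| = sqrt(158.76+112.36) = 16.4657
sqrt((|z|+a)/2) = sqrt((16.4657+12.6)/2) = sqrt(14.5329) = 3.8122
sqrt((|z|-a)/2) = sqrt((16.4657-12.6)/2) = sqrt(1.9329) = 1.3903

±(3.8122 + 1.3903i) i.e. 3.8122 + 1.3903i and -3.8122 - 1.3903i


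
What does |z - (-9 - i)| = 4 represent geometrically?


|z - z0| = r is a circle with center z0 and radius r.
Center = (-9, -1), radius = 4

Circle with center (-9, -1) and radius 4


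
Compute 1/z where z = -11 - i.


|z|^2 = 121+1 = 122
1/z = (-11 + 1i)/122

1/z = -0.0902 + 0.0082i


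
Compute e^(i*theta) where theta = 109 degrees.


cos(109°) = -0.3256
sin(109°) = 0.9455

e^(i*109°) = -0.3256 + 0.9455i


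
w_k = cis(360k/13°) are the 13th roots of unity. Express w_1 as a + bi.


Angle = 360*1/13 = 27.6923°
a = cos(27.6923°) = 0.8855
b = sin(27.6923°) = 0.4647

0.8855 + 0.4647i


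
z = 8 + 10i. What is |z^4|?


|z| = sqrt(64+100) = sqrt(164) = 12.8062
|z^4| = |z|^4 = (sqrt(164))^4 = 164^2 = 26896

|z^4| = 26896


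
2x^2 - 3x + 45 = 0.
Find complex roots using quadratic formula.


disc = (-3)^2 - 4*2*45 = 9 - 360 = -351
sqrt(|disc|) = sqrt(351) = 18.7350
Real part = 3/(2*2) = 0.7500
Imag part = 18.7350/(2*2) = 4.6837

0.7500 ± 4.6837i


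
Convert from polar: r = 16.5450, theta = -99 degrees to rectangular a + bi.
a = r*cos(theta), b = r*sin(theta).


a = 16.5450*cos(-99°) = 16.5450*(-0.156434) = -2.5882
b = 16.5450*sin(-99°) = 16.5450*(-0.98769) = -16.3413

-2.5882 - 16.3413i


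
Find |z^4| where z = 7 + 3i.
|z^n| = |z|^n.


|z| = sqrt(49+9) = sqrt(58) = 7.6158
|z^4| = |z|^4 = (sqrt(58))^4 = 58^2 = 3364

|z^4| = 3364


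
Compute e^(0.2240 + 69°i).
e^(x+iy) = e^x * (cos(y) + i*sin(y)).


e^0.2240 = 1.25107
cos(69°) = 0.35837
sin(69°) = 0.9336
Real = 1.25107*0.35837 = 0.4483
Imag = 1.25107*0.9336 = 1.1680

0.4483 + 1.1680i


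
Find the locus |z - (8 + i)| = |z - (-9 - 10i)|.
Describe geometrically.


Equal distances means the locus is the perpendicular bisector of z1 and z2.
Midpoint = ((8+(-9))/2, (1+(-10))/2) = (-0.5000, -4.5000)

Perpendicular bisector through (-0.5000, -4.5000)


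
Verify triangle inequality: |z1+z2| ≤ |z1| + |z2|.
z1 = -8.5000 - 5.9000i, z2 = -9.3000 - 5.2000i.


|z1| = sqrt((-8.5)^2 + (-5.9)^2) = sqrt(107.06) = 10.3470
|z2| = sqrt((-9.3)^2 + (-5.2)^2) = sqrt(113.53) = 10.6550
z1+z2 = -17.8000 - 11.1000i
|z1+z2| = sqrt(440.05) = 20.9774
|z1|+|z2| = 10.3470 + 10.6550 = 21.0020

|z1+z2| = 20.9774 ≤ |z1|+|z2| = 21.0020 (verified)


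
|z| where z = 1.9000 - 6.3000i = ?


|z| = sqrt(1.9^2 + (-6.3)^2) = sqrt(3.61 + 39.69) = sqrt(43.3) = 6.5803

|z| = 6.5803


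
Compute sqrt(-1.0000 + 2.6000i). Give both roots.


|z| = sqrt(1+6.76) = 2.7857
sqrt((|z|+a)/2) = sqrt((2.7857+(-1))/2) = sqrt(0.8928) = 0.9449
sqrt((|z|-a)/2) = sqrt((2.7857-(-1))/2) = sqrt(1.8928) = 1.3758

±(0.9449 + 1.3758i) i.e. 0.9449 + 1.3758i and -0.9449 - 1.3758i


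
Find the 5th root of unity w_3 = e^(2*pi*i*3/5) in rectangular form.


Angle = 360*3/5 = 216°
a = cos(216°) = -0.8090
b = sin(216°) = -0.5878

-0.8090 - 0.5878i


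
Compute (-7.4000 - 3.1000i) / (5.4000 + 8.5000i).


Conjugate of z2 = 5.4000 - 8.5000i
Numerator: (-7.4000 - 3.1000i)(5.4000 - 8.5000i) = -66.3100 + 46.1600i
Denominator: 5.4^2 + 8.5^2 = 101.41
Result = (-66.3100 + 46.1600i)/101.41

-0.6539 + 0.4552i


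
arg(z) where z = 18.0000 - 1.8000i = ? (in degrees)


Re = 18, Im = -1.8
arg = atan2(-1.8, 18) = -5.7106 degrees

arg(z) = -5.7106 degrees


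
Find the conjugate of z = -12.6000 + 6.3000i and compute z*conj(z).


z_bar = -12.6000 - 6.3000i
z*z_bar = (-12.6)^2 + 6.3^2 = 158.76 + 39.69 = 198.45

z_bar = -12.6000 - 6.3000i, z*z_bar = 198.45


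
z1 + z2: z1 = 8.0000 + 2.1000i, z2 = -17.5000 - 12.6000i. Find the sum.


Real: 8 - 17.5 = -9.5
Imag: 2.1 - 12.6 = -10.5

-9.5000 - 10.5000i


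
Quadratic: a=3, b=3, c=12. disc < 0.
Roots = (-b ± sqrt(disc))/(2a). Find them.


disc = 3^2 - 4*3*12 = 9 - 144 = -135
sqrt(|disc|) = sqrt(135) = 11.6190
Real part = -3/(2*3) = -0.5000
Imag part = 11.6190/(2*3) = 1.9365

-0.5000 ± 1.9365i


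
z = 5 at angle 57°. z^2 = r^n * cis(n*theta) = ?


r^2 = 5^2 = 25
n*theta = 2*57° = 114° = 114° (mod 360)
a = 25*cos(114°) = -10.1684
b = 25*sin(114°) = 22.8386

25 cis(114°) = -10.1684 + 22.8386i


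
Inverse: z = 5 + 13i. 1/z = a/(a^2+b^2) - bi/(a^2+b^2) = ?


|z|^2 = 25+169 = 194
1/z = (5 - 13i)/194

1/z = 0.0258 - 0.0670i


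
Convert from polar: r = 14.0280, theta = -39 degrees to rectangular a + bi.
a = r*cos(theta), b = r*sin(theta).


a = 14.0280*cos(-39°) = 14.0280*0.777146 = 10.9018
b = 14.0280*sin(-39°) = 14.0280*(-0.62932) = -8.8281

10.9018 - 8.8281i


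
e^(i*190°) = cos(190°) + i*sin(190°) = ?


cos(190°) = -0.9848
sin(190°) = -0.1736

e^(i*190°) = -0.9848 - 0.1736i


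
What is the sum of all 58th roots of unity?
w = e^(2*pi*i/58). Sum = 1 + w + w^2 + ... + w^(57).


The sum of all 58th roots of unity is 0.
Geometric series: (1 - w^58)/(1 - w) = (1-1)/(1-w) = 0 since w^58 = 1, w ≠ 1.
Alternatively: coefficient of z^57 in z^58 - 1 is 0.

0


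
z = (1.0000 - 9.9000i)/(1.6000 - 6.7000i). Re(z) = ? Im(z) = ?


Multiply by conjugate: (1.0000 - 9.9000i)(1.6000 + 6.7000i) / (1.6^2 + (-6.7)^2)
Numerator real = 1*1.6 - (9.9)*(-6.7) = 67.93
Numerator imag = -9.9*1.6 - 1*(-6.7) = -9.14
Denominator = 47.45
Re(z) = 67.93/47.45 = 1.4316
Im(z) = -9.14/47.45 = -0.1926

Re(z) = 1.4316, Im(z) = -0.1926


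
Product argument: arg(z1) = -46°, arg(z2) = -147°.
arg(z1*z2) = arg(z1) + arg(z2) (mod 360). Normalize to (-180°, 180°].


arg(z1*z2) = -46° - 147° = -193°
Normalized to (-180°, 180°]: 167°

167°


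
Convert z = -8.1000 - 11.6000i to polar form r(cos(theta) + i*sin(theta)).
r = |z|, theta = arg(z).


r = sqrt(65.61+134.56) = sqrt(200.17) = 14.1481
theta = atan2(-11.6, -8.1) = -124.9257 degrees

r = 14.1481, theta = -124.9257 degrees


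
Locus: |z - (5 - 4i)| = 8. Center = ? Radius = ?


|z - z0| = r is a circle with center z0 and radius r.
Center = (5, -4), radius = 8

Circle with center (5, -4) and radius 8


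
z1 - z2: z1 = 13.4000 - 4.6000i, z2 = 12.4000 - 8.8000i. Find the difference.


Real: 13.4 - 12.4 = 1
Imag: -4.6 + 8.8 = 4.2

1.0000 + 4.2000i


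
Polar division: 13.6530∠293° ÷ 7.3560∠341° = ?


r = 13.6530 / 7.3560 = 1.8560
theta = 293° - 341° = -48° = 312° (mod 360)

1.8560 cis(312°)


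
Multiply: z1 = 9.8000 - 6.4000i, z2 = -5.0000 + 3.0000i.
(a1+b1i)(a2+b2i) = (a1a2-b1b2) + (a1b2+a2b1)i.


Real = 9.8*(-5) - (-6.4)*3 = -49 - (-19.2) = -29.8
Imag = 9.8*3 - (5)*(-6.4) = 29.4 + 32 = 61.4

-29.8000 + 61.4000i


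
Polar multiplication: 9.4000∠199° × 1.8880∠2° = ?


r = 9.4000 * 1.8880 = 17.7472
theta = 199° + 2° = 201° = 201° (mod 360)

17.7472 cis(201°)


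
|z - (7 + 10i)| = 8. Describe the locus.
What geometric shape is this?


|z - z0| = r is a circle with center z0 and radius r.
Center = (7, 10), radius = 8

Circle with center (7, 10) and radius 8


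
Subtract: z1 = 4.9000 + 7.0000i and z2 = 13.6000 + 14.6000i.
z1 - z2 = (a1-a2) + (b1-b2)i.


Real: 4.9 - 13.6 = -8.7
Imag: 7 - 14.6 = -7.6

-8.7000 - 7.6000i


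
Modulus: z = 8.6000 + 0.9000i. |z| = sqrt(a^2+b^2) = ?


|z| = sqrt(8.6^2 + 0.9^2) = sqrt(73.96 + 0.81) = sqrt(74.77) = 8.6470

|z| = 8.6470


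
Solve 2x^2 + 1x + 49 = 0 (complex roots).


disc = 1^2 - 4*2*49 = 1 - 392 = -391
sqrt(|disc|) = sqrt(391) = 19.7737
Real part = -1/(2*2) = -0.2500
Imag part = 19.7737/(2*2) = 4.9434

-0.2500 ± 4.9434i


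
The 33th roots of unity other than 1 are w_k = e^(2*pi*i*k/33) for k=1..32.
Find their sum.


With w = e^(2*pi*i/33), all 33 of the 33th roots of unity w^0 = 1, w, ..., w^(32) sum to 0: 1 + w + ... + w^(32) = (1 - w^33)/(1 - w) = 0 since w^33 = 1, w ≠ 1.
Removing the root 1: w + w^2 + ... + w^(32) = 0 - 1 = -1

Sum = -1


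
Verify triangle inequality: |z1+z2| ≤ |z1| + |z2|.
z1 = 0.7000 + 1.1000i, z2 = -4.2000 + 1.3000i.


|z1| = sqrt(0.7^2 + 1.1^2) = sqrt(1.7) = 1.3038
|z2| = sqrt((-4.2)^2 + 1.3^2) = sqrt(19.33) = 4.3966
z1+z2 = -3.5000 + 2.4000i
|z1+z2| = sqrt(18.01) = 4.2438
|z1|+|z2| = 1.3038 + 4.3966 = 5.7004

|z1+z2| = 4.2438 ≤ |z1|+|z2| = 5.7004 (verified)


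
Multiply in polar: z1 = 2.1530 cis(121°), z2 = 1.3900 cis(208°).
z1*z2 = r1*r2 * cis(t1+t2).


r = 2.1530 * 1.3900 = 2.9927
theta = 121° + 208° = 329° = 329° (mod 360)

2.9927 cis(329°)


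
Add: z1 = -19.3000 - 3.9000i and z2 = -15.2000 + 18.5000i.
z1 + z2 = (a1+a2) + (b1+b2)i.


Real: -19.3 - 15.2 = -34.5
Imag: -3.9 + 18.5 = 14.6

-34.5000 + 14.6000i


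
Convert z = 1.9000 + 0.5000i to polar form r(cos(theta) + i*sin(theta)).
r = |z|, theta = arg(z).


r = sqrt(3.61+0.25) = sqrt(3.86) = 1.9647
theta = atan2(0.5, 1.9) = 14.7436 degrees

r = 1.9647, theta = 14.7436 degrees


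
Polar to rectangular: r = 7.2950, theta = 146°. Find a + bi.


a = 7.2950*cos(146°) = 7.2950*(-0.82904) = -6.0478
b = 7.2950*sin(146°) = 7.2950*0.55919 = 4.0793

-6.0478 + 4.0793i


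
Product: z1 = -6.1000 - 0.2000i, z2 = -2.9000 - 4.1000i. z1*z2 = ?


Real = -6.1*(-2.9) - (-0.2)*(-4.1) = 17.69 - 0.82 = 16.87
Imag = -6.1*(-4.1) - (2.9)*(-0.2) = 25.01 + 0.58 = 25.59

16.8700 + 25.5900i


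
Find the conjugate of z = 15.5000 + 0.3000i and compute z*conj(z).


z_bar = 15.5000 - 0.3000i
z*z_bar = 15.5^2 + 0.3^2 = 240.25 + 0.09 = 240.34

z_bar = 15.5000 - 0.3000i, z*z_bar = 240.34


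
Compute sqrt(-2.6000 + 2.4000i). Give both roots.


|z| = sqrt(6.76+5.76) = 3.5384
sqrt((|z|+a)/2) = sqrt((3.5384+(-2.6))/2) = sqrt(0.4692) = 0.6850
sqrt((|z|-a)/2) = sqrt((3.5384-(-2.6))/2) = sqrt(3.0692) = 1.7519

±(0.6850 + 1.7519i) i.e. 0.6850 + 1.7519i and -0.6850 - 1.7519i


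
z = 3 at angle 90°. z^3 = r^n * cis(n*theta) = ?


r^3 = 3^3 = 27
n*theta = 3*90° = 270° = 270° (mod 360)
a = 27*cos(270°) = 0
b = 27*sin(270°) = -27.0000

27 cis(270°) = 0 - 27.0000i


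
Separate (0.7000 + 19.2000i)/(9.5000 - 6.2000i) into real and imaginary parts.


Multiply by conjugate: (0.7000 + 19.2000i)(9.5000 + 6.2000i) / (9.5^2 + (-6.2)^2)
Numerator real = 0.7*9.5 + 19.2*(-6.2) = -112.39
Numerator imag = 19.2*9.5 - 0.7*(-6.2) = 186.74
Denominator = 128.69
Re(z) = -112.39/128.69 = -0.8733
Im(z) = 186.74/128.69 = 1.4511

Re(z) = -0.8733, Im(z) = 1.4511


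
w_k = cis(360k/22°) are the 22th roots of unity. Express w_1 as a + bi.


Angle = 360*1/22 = 16.3636°
a = cos(16.3636°) = 0.9595
b = sin(16.3636°) = 0.2817

0.9595 + 0.2817i


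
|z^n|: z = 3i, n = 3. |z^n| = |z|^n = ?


|z| = sqrt(0+9) = sqrt(9) = 3
|z^3| = |z|^3 = 3^3 = 27

|z^3| = 27


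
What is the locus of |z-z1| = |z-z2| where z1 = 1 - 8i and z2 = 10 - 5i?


Equal distances means the locus is the perpendicular bisector of z1 and z2.
Midpoint = ((1+10)/2, (-8+(-5))/2) = (5.5000, -6.5000)

Perpendicular bisector through (5.5000, -6.5000)


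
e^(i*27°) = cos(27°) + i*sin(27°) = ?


cos(27°) = 0.8910
sin(27°) = 0.4540

e^(i*27°) = 0.8910 + 0.4540i


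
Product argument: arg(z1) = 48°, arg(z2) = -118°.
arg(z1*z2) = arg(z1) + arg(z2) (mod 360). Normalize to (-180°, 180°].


arg(z1*z2) = 48° - 118° = -70°
Normalized to (-180°, 180°]: -70°

-70°


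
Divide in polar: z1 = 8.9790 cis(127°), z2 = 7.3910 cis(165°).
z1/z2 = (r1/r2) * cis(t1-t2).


r = 8.9790 / 7.3910 = 1.2149
theta = 127° - 165° = -38° = 322° (mod 360)

1.2149 cis(322°)


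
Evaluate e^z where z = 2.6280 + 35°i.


e^2.6280 = 13.8461
cos(35°) = 0.81915
sin(35°) = 0.57358
Real = 13.8461*0.81915 = 11.3420
Imag = 13.8461*0.57358 = 7.9418

11.3420 + 7.9418i


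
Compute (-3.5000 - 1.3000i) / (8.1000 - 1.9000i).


Conjugate of z2 = 8.1000 + 1.9000i
Numerator: (-3.5000 - 1.3000i)(8.1000 + 1.9000i) = -25.8800 - 17.1800i
Denominator: 8.1^2 + (-1.9)^2 = 69.22
Result = (-25.8800 - 17.1800i)/69.22

-0.3739 - 0.2482i


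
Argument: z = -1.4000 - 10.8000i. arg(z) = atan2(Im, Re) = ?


Re = -1.4, Im = -10.8
arg = atan2(-10.8, -1.4) = -97.3860 degrees

arg(z) = -97.3860 degrees


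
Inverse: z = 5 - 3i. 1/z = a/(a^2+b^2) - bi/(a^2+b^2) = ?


|z|^2 = 25+9 = 34
1/z = (5 + 3i)/34

1/z = 0.1471 + 0.0882i


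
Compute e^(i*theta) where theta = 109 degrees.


cos(109°) = -0.3256
sin(109°) = 0.9455

e^(i*109°) = -0.3256 + 0.9455i


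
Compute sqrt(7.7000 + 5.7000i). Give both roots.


|z| = sqrt(59.29+32.49) = 9.5802
sqrt((|z|+a)/2) = sqrt((9.5802+7.7)/2) = sqrt(8.6401) = 2.9394
sqrt((|z|-a)/2) = sqrt((9.5802-7.7)/2) = sqrt(0.9401) = 0.9696

±(2.9394 + 0.9696i) i.e. 2.9394 + 0.9696i and -2.9394 - 0.9696i


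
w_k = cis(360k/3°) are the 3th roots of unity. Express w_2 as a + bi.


Angle = 360*2/3 = 240°
a = cos(240°) = -0.5000
b = sin(240°) = -0.8660

-0.5000 - 0.8660i


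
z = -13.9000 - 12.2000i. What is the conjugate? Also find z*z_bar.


z_bar = -13.9000 + 12.2000i
z*z_bar = (-13.9)^2 + (-12.2)^2 = 193.21 + 148.84 = 342.05

z_bar = -13.9000 + 12.2000i, z*z_bar = 342.05


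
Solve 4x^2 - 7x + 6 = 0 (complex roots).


disc = (-7)^2 - 4*4*6 = 49 - 96 = -47
sqrt(|disc|) = sqrt(47) = 6.8557
Real part = 7/(2*4) = 0.8750
Imag part = 6.8557/(2*4) = 0.8570

0.8750 ± 0.8570i


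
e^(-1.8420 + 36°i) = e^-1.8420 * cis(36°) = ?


e^-1.8420 = 0.1585
cos(36°) = 0.809
sin(36°) = 0.5878
Real = 0.1585*0.809 = 0.1282
Imag = 0.1585*0.5878 = 0.0932

0.1282 + 0.0932i


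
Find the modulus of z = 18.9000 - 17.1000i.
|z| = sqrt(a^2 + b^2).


|z| = sqrt(18.9^2 + (-17.1)^2) = sqrt(357.21 + 292.41) = sqrt(649.62) = 25.4876

|z| = 25.4876


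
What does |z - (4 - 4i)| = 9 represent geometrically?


|z - z0| = r is a circle with center z0 and radius r.
Center = (4, -4), radius = 9

Circle with center (4, -4) and radius 9


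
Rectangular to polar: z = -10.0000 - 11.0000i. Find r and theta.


r = sqrt(100+121) = sqrt(221) = 14.8661
theta = atan2(-11, -10) = -132.2737 degrees

r = 14.8661, theta = -132.2737 degrees


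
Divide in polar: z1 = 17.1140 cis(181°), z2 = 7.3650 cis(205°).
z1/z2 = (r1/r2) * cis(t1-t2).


r = 17.1140 / 7.3650 = 2.3237
theta = 181° - 205° = -24° = 336° (mod 360)

2.3237 cis(336°)


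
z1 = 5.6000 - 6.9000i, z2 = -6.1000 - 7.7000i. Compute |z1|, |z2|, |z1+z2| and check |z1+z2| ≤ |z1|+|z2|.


|z1| = sqrt(5.6^2 + (-6.9)^2) = sqrt(78.97) = 8.8865
|z2| = sqrt((-6.1)^2 + (-7.7)^2) = sqrt(96.5) = 9.8234
z1+z2 = -0.5000 - 14.6000i
|z1+z2| = sqrt(213.41) = 14.6086
|z1|+|z2| = 8.8865 + 9.8234 = 18.7099

|z1+z2| = 14.6086 ≤ |z1|+|z2| = 18.7099 (verified)


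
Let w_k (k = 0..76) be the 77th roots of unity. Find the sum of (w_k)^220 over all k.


The roots are w_k = w^k with w = e^(2*pi*i/77), and (w^k)^220 = (w^220)^k.
So S = 1 + u + u^2 + ... + u^(76) with u = w^220.
220 = 2*77 + 66, so 220 is not a multiple of 77: u = (w^77)^2 * w^66 = w^66 ≠ 1 (w is a primitive 77th root), while u^77 = (w^77)^220 = 1.
Geometric series: S = (1 - u^77)/(1 - u) = (1 - 1)/(1 - u) = 0

S = 0


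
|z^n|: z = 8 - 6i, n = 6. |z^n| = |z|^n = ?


|z| = sqrt(64+36) = sqrt(100) = 10
|z^6| = |z|^6 = 10^6 = 1000000

|z^6| = 1000000


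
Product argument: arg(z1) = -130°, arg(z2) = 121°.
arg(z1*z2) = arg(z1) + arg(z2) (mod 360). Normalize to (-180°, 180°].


arg(z1*z2) = -130° + 121° = -9°
Normalized to (-180°, 180°]: -9°

-9°


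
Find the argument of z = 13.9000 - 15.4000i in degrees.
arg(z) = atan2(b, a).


Re = 13.9, Im = -15.4
arg = atan2(-15.4, 13.9) = -47.9307 degrees

arg(z) = -47.9307 degrees


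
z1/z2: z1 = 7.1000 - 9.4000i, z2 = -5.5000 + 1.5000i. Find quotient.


Conjugate of z2 = -5.5000 - 1.5000i
Numerator: (7.1000 - 9.4000i)(-5.5000 - 1.5000i) = -53.1500 + 41.0500i
Denominator: (-5.5)^2 + 1.5^2 = 32.5
Result = (-53.1500 + 41.0500i)/32.5

-1.6354 + 1.2631i


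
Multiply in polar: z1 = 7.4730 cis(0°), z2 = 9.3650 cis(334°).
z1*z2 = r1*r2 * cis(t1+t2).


r = 7.4730 * 9.3650 = 69.9846
theta = 0° + 334° = 334° = 334° (mod 360)

69.9846 cis(334°)


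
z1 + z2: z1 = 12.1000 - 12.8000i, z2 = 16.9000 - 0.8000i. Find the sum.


Real: 12.1 + 16.9 = 29
Imag: -12.8 - 0.8 = -13.6

29.0000 - 13.6000i


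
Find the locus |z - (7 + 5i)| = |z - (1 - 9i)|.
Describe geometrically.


Equal distances means the locus is the perpendicular bisector of z1 and z2.
Midpoint = ((7+1)/2, (5+(-9))/2) = (4.0000, -2.0000)

Perpendicular bisector through (4.0000, -2.0000)


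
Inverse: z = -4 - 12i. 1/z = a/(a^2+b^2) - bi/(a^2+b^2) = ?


|z|^2 = 16+144 = 160
1/z = (-4 + 12i)/160

1/z = -0.0250 + 0.0750i


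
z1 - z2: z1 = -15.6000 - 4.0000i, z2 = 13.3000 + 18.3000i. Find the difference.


Real: -15.6 - 13.3 = -28.9
Imag: -4 - 18.3 = -22.3

-28.9000 - 22.3000i


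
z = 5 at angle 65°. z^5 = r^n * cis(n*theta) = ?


r^5 = 5^5 = 3125
n*theta = 5*65° = 325° = 325° (mod 360)
a = 3125*cos(325°) = 2559.8501
b = 3125*sin(325°) = -1792.4264

3125 cis(325°) = 2559.8501 - 1792.4264i


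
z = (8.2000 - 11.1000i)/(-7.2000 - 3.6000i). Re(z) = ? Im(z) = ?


Multiply by conjugate: (8.2000 - 11.1000i)(-7.2000 + 3.6000i) / ((-7.2)^2 + (-3.6)^2)
Numerator real = 8.2*(-7.2) - (11.1)*(-3.6) = -19.08
Numerator imag = -11.1*(-7.2) - 8.2*(-3.6) = 109.44
Denominator = 64.8
Re(z) = -19.08/64.8 = -0.2944
Im(z) = 109.44/64.8 = 1.6889

Re(z) = -0.2944, Im(z) = 1.6889


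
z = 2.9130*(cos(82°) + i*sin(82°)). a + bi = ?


a = 2.9130*cos(82°) = 2.9130*0.13917 = 0.4054
b = 2.9130*sin(82°) = 2.9130*0.9903 = 2.8847

0.4054 + 2.8847i


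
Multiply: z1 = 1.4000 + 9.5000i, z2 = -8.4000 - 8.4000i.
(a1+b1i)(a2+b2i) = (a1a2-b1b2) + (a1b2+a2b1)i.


Real = 1.4*(-8.4) - 9.5*(-8.4) = -11.76 - (-79.8) = 68.04
Imag = 1.4*(-8.4) - (8.4)*9.5 = -11.76 - (79.8) = -91.56

68.0400 - 91.5600i


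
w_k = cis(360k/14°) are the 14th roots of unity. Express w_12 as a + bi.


Angle = 360*12/14 = 308.5714°
a = cos(308.5714°) = 0.6235
b = sin(308.5714°) = -0.7818

0.6235 - 0.7818i


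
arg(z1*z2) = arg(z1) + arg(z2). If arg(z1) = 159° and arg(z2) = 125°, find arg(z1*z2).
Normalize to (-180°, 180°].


arg(z1*z2) = 159° + 125° = 284°
Normalized to (-180°, 180°]: -76°

-76°


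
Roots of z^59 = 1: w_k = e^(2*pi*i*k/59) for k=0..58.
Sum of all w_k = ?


The sum of all 59th roots of unity is 0.
Geometric series: (1 - w^59)/(1 - w) = (1-1)/(1-w) = 0 since w^59 = 1, w ≠ 1.
Alternatively: coefficient of z^58 in z^59 - 1 is 0.

0


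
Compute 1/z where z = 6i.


|z|^2 = 0+36 = 36
1/z = (0 - 6i)/36

1/z = 0 - 0.1667i


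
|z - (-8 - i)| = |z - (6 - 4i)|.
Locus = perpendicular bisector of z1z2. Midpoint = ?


Equal distances means the locus is the perpendicular bisector of z1 and z2.
Midpoint = ((-8+6)/2, (-1+(-4))/2) = (-1.0000, -2.5000)

Perpendicular bisector through (-1.0000, -2.5000)


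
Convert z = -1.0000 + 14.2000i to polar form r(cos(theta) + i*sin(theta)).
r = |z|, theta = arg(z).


r = sqrt(1+201.64) = sqrt(202.64) = 14.2352
theta = atan2(14.2, -1) = 94.0283 degrees

r = 14.2352, theta = 94.0283 degrees


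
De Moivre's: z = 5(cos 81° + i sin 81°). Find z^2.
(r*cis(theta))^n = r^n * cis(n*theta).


r^2 = 5^2 = 25
n*theta = 2*81° = 162° = 162° (mod 360)
a = 25*cos(162°) = -23.7764
b = 25*sin(162°) = 7.7254

25 cis(162°) = -23.7764 + 7.7254i


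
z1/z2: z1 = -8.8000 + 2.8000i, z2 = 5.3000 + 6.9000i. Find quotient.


Conjugate of z2 = 5.3000 - 6.9000i
Numerator: (-8.8000 + 2.8000i)(5.3000 - 6.9000i) = -27.3200 + 75.5600i
Denominator: 5.3^2 + 6.9^2 = 75.7
Result = (-27.3200 + 75.5600i)/75.7

-0.3609 + 0.9982i


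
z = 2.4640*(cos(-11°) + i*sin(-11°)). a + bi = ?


a = 2.4640*cos(-11°) = 2.4640*0.9816 = 2.4187
b = 2.4640*sin(-11°) = 2.4640*(-0.19081) = -0.4702

2.4187 - 0.4702i


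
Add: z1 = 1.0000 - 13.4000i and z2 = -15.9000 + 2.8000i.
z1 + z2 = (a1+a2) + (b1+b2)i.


Real: 1 - 15.9 = -14.9
Imag: -13.4 + 2.8 = -10.6

-14.9000 - 10.6000i


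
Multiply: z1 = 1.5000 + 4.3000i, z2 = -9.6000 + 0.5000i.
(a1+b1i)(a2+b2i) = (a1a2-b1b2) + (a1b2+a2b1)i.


Real = 1.5*(-9.6) - 4.3*0.5 = -14.4 - 2.15 = -16.55
Imag = 1.5*0.5 - (9.6)*4.3 = 0.75 - (41.28) = -40.53

-16.5500 - 40.5300i


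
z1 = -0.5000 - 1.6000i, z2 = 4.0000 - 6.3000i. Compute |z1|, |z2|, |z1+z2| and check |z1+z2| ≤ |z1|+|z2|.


|z1| = sqrt((-0.5)^2 + (-1.6)^2) = sqrt(2.81) = 1.6763
|z2| = sqrt(4^2 + (-6.3)^2) = sqrt(55.69) = 7.4626
z1+z2 = 3.5000 - 7.9000i
|z1+z2| = sqrt(74.66) = 8.6406
|z1|+|z2| = 1.6763 + 7.4626 = 9.1389

|z1+z2| = 8.6406 ≤ |z1|+|z2| = 9.1389 (verified)


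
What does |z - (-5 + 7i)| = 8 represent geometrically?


|z - z0| = r is a circle with center z0 and radius r.
Center = (-5, 7), radius = 8

Circle with center (-5, 7) and radius 8


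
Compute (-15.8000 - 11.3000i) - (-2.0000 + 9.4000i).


Real: -15.8 + 2 = -13.8
Imag: -11.3 - 9.4 = -20.7

-13.8000 - 20.7000i


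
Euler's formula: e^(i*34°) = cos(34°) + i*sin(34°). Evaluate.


cos(34°) = 0.8290
sin(34°) = 0.5592

e^(i*34°) = 0.8290 + 0.5592i


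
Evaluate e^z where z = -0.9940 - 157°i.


e^-0.9940 = 0.3701
cos(-157°) = -0.9205
sin(-157°) = -0.3907
Real = 0.3701*(-0.9205) = -0.3407
Imag = 0.3701*(-0.3907) = -0.1446

-0.3407 - 0.1446i


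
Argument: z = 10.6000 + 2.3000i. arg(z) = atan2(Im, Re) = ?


Re = 10.6, Im = 2.3
arg = atan2(2.3, 10.6) = 12.2423 degrees

arg(z) = 12.2423 degrees


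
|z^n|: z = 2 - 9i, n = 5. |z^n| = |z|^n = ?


|z| = sqrt(4+81) = sqrt(85) = 9.2195
|z^5| = |z|^5 = (sqrt(85))^5 = 85^2 * sqrt(85) = 7225*sqrt(85)

|z^5| = 7225*sqrt(85) ≈ 66611.2087


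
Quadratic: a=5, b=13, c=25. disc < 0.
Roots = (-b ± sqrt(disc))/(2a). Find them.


disc = 13^2 - 4*5*25 = 169 - 500 = -331
sqrt(|disc|) = sqrt(331) = 18.1934
Real part = -13/(2*5) = -1.3000
Imag part = 18.1934/(2*5) = 1.8193

-1.3000 ± 1.8193i


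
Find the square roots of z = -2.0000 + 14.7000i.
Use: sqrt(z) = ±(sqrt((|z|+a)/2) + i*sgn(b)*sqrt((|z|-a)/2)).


|z| = sqrt(4+216.09) = 14.8354
sqrt((|z|+a)/2) = sqrt((14.8354+(-2))/2) = sqrt(6.4177) = 2.5333
sqrt((|z|-a)/2) = sqrt((14.8354-(-2))/2) = sqrt(8.4177) = 2.9013

±(2.5333 + 2.9013i) i.e. 2.5333 + 2.9013i and -2.5333 - 2.9013i


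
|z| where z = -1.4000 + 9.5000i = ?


|z| = sqrt((-1.4)^2 + 9.5^2) = sqrt(1.96 + 90.25) = sqrt(92.21) = 9.6026

|z| = 9.6026


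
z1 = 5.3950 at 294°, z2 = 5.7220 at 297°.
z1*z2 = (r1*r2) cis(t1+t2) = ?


r = 5.3950 * 5.7220 = 30.8702
theta = 294° + 297° = 591° = 231° (mod 360)

30.8702 cis(231°)


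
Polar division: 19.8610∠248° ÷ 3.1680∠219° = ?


r = 19.8610 / 3.1680 = 6.2693
theta = 248° - 219° = 29° = 29° (mod 360)

6.2693 cis(29°)


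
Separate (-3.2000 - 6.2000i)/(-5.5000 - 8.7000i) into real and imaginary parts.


Multiply by conjugate: (-3.2000 - 6.2000i)(-5.5000 + 8.7000i) / ((-5.5)^2 + (-8.7)^2)
Numerator real = -3.2*(-5.5) - (6.2)*(-8.7) = 71.54
Numerator imag = -6.2*(-5.5) - (-3.2)*(-8.7) = 6.26
Denominator = 105.94
Re(z) = 71.54/105.94 = 0.6753
Im(z) = 6.26/105.94 = 0.0591

Re(z) = 0.6753, Im(z) = 0.0591


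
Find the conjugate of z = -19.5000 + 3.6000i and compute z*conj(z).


z_bar = -19.5000 - 3.6000i
z*z_bar = (-19.5)^2 + 3.6^2 = 380.25 + 12.96 = 393.21

z_bar = -19.5000 - 3.6000i, z*z_bar = 393.21


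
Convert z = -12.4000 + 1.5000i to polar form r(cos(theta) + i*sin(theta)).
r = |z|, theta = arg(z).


r = sqrt(153.76+2.25) = sqrt(156.01) = 12.4904
theta = atan2(1.5, -12.4) = 173.1026 degrees

r = 12.4904, theta = 173.1026 degrees


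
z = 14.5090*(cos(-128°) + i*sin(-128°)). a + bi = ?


a = 14.5090*cos(-128°) = 14.5090*(-0.61566) = -8.9326
b = 14.5090*sin(-128°) = 14.5090*(-0.78801) = -11.4332

-8.9326 - 11.4332i


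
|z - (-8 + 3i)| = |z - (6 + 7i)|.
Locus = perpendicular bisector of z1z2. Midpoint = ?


Equal distances means the locus is the perpendicular bisector of z1 and z2.
Midpoint = ((-8+6)/2, (3+7)/2) = (-1.0000, 5.0000)

Perpendicular bisector through (-1.0000, 5.0000)


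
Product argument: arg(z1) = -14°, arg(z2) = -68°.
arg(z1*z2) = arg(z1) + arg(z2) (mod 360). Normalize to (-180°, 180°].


arg(z1*z2) = -14° - 68° = -82°
Normalized to (-180°, 180°]: -82°

-82°


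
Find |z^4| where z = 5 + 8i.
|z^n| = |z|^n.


|z| = sqrt(25+64) = sqrt(89) = 9.4340
|z^4| = |z|^4 = (sqrt(89))^4 = 89^2 = 7921

|z^4| = 7921


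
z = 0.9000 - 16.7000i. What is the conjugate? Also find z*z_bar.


z_bar = 0.9000 + 16.7000i
z*z_bar = 0.9^2 + (-16.7)^2 = 0.81 + 278.89 = 279.7

z_bar = 0.9000 + 16.7000i, z*z_bar = 279.7


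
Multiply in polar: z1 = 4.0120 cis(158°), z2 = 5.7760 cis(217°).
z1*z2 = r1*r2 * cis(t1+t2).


r = 4.0120 * 5.7760 = 23.1733
theta = 158° + 217° = 375° = 15° (mod 360)

23.1733 cis(15°)


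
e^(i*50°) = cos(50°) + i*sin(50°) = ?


cos(50°) = 0.6428
sin(50°) = 0.7660

e^(i*50°) = 0.6428 + 0.7660i


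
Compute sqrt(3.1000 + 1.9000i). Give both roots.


|z| = sqrt(9.61+3.61) = 3.6359
sqrt((|z|+a)/2) = sqrt((3.6359+3.1)/2) = sqrt(3.3680) = 1.8352
sqrt((|z|-a)/2) = sqrt((3.6359-3.1)/2) = sqrt(0.2680) = 0.5177

±(1.8352 + 0.5177i) i.e. 1.8352 + 0.5177i and -1.8352 - 0.5177i


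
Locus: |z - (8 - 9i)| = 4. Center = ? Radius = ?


|z - z0| = r is a circle with center z0 and radius r.
Center = (8, -9), radius = 4

Circle with center (8, -9) and radius 4


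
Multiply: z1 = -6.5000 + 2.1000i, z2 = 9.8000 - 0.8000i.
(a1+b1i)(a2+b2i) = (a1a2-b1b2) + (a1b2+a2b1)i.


Real = -6.5*9.8 - 2.1*(-0.8) = -63.7 - (-1.68) = -62.02
Imag = -6.5*(-0.8) + 9.8*2.1 = 5.2 + 20.58 = 25.78

-62.0200 + 25.7800i


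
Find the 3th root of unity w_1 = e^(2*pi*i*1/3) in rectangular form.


Angle = 360*1/3 = 120°
a = cos(120°) = -0.5000
b = sin(120°) = 0.8660

-0.5000 + 0.8660i


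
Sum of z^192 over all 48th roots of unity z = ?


The roots are w_k = w^k with w = e^(2*pi*i/48), and (w^k)^192 = (w^192)^k.
So S = 1 + u + u^2 + ... + u^(47) with u = w^192.
192 = 4*48 + 0, so 192 is a multiple of 48 and u = (w^48)^4 = 1.
Every one of the 48 terms equals 1: S = 48

S = 48


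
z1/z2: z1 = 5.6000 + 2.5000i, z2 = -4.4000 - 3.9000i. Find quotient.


Conjugate of z2 = -4.4000 + 3.9000i
Numerator: (5.6000 + 2.5000i)(-4.4000 + 3.9000i) = -34.3900 + 10.8400i
Denominator: (-4.4)^2 + (-3.9)^2 = 34.57
Result = (-34.3900 + 10.8400i)/34.57

-0.9948 + 0.3136i


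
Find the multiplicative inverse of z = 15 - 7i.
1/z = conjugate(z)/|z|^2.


|z|^2 = 225+49 = 274
1/z = (15 + 7i)/274

1/z = 0.0547 + 0.0255i


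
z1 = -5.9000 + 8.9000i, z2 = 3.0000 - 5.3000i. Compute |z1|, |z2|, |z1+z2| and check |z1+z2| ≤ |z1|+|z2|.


|z1| = sqrt((-5.9)^2 + 8.9^2) = sqrt(114.02) = 10.6780
|z2| = sqrt(3^2 + (-5.3)^2) = sqrt(37.09) = 6.0902
z1+z2 = -2.9000 + 3.6000i
|z1+z2| = sqrt(21.37) = 4.6228
|z1|+|z2| = 10.6780 + 6.0902 = 16.7682

|z1+z2| = 4.6228 ≤ |z1|+|z2| = 16.7682 (verified)


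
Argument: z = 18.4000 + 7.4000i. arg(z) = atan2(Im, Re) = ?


Re = 18.4, Im = 7.4
arg = atan2(7.4, 18.4) = 21.9087 degrees

arg(z) = 21.9087 degrees


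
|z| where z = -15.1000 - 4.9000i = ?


|z| = sqrt((-15.1)^2 + (-4.9)^2) = sqrt(228.01 + 24.01) = sqrt(252.02) = 15.8751

|z| = 15.8751


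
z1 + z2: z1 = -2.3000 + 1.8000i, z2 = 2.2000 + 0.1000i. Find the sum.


Real: -2.3 + 2.2 = -0.1
Imag: 1.8 + 0.1 = 1.9

-0.1000 + 1.9000i


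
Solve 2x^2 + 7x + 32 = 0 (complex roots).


disc = 7^2 - 4*2*32 = 49 - 256 = -207
sqrt(|disc|) = sqrt(207) = 14.3875
Real part = -7/(2*2) = -1.7500
Imag part = 14.3875/(2*2) = 3.5969

-1.7500 ± 3.5969i


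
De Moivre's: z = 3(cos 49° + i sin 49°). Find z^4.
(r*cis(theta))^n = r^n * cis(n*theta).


r^4 = 3^4 = 81
n*theta = 4*49° = 196° = 196° (mod 360)
a = 81*cos(196°) = -77.8622
b = 81*sin(196°) = -22.3266

81 cis(196°) = -77.8622 - 22.3266i


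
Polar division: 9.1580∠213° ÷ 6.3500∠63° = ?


r = 9.1580 / 6.3500 = 1.4422
theta = 213° - 63° = 150° = 150° (mod 360)

1.4422 cis(150°)


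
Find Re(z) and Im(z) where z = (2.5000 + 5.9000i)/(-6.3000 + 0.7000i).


Multiply by conjugate: (2.5000 + 5.9000i)(-6.3000 - 0.7000i) / ((-6.3)^2 + 0.7^2)
Numerator real = 2.5*(-6.3) + 5.9*0.7 = -11.62
Numerator imag = 5.9*(-6.3) - 2.5*0.7 = -38.92
Denominator = 40.18
Re(z) = -11.62/40.18 = -0.2892
Im(z) = -38.92/40.18 = -0.9686

Re(z) = -0.2892, Im(z) = -0.9686


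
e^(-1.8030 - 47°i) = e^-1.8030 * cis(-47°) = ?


e^-1.8030 = 0.1648
cos(-47°) = 0.682
sin(-47°) = -0.7314
Real = 0.1648*0.682 = 0.1124
Imag = 0.1648*(-0.7314) = -0.1205

0.1124 - 0.1205i


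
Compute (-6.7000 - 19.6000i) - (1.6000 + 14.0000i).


Real: -6.7 - 1.6 = -8.3
Imag: -19.6 - 14 = -33.6

-8.3000 - 33.6000i


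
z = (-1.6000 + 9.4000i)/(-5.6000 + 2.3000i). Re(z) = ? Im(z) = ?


Multiply by conjugate: (-1.6000 + 9.4000i)(-5.6000 - 2.3000i) / ((-5.6)^2 + 2.3^2)
Numerator real = -1.6*(-5.6) + 9.4*2.3 = 30.58
Numerator imag = 9.4*(-5.6) - (-1.6)*2.3 = -48.96
Denominator = 36.65
Re(z) = 30.58/36.65 = 0.8344
Im(z) = -48.96/36.65 = -1.3359

Re(z) = 0.8344, Im(z) = -1.3359


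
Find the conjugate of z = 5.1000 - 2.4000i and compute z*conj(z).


z_bar = 5.1000 + 2.4000i
z*z_bar = 5.1^2 + (-2.4)^2 = 26.01 + 5.76 = 31.77

z_bar = 5.1000 + 2.4000i, z*z_bar = 31.77


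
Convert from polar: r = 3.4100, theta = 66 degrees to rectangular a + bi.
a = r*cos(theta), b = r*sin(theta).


a = 3.4100*cos(66°) = 3.4100*0.40674 = 1.3870
b = 3.4100*sin(66°) = 3.4100*0.91355 = 3.1152

1.3870 + 3.1152i


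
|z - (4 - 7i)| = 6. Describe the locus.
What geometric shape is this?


|z - z0| = r is a circle with center z0 and radius r.
Center = (4, -7), radius = 6

Circle with center (4, -7) and radius 6


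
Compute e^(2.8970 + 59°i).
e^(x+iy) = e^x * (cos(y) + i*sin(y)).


e^2.8970 = 18.1197
cos(59°) = 0.515038
sin(59°) = 0.857167
Real = 18.1197*0.515038 = 9.3323
Imag = 18.1197*0.857167 = 15.5316

9.3323 + 15.5316i


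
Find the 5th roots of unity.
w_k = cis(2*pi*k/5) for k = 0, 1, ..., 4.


The 5th roots of unity are cis(360k/5°) for k=0..4
Angle step = 360/5 = 72°
Primitive root: cis(72°)
Primitive root = 0.3090 + 0.9511i

5 roots at angles: 0°, 72°, 144°, 216°, 288°


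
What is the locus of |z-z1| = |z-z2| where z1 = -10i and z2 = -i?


Equal distances means the locus is the perpendicular bisector of z1 and z2.
Midpoint = ((0+0)/2, (-10+(-1))/2) = (0, -5.5000)

Perpendicular bisector through (0, -5.5000)


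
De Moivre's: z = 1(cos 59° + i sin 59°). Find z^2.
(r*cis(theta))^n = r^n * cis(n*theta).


r^2 = 1^2 = 1
n*theta = 2*59° = 118° = 118° (mod 360)
a = 1*cos(118°) = -0.4695
b = 1*sin(118°) = 0.8829

1 cis(118°) = -0.4695 + 0.8829i


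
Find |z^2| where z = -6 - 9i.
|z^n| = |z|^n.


|z| = sqrt(36+81) = sqrt(117) = 10.8167
|z^2| = |z|^2 = (sqrt(117))^2 = 117

|z^2| = 117


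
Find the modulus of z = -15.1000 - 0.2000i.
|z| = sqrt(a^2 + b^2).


|z| = sqrt((-15.1)^2 + (-0.2)^2) = sqrt(228.01 + 0.04) = sqrt(228.05) = 15.1013

|z| = 15.1013


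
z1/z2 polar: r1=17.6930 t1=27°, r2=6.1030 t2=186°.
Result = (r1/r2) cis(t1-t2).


r = 17.6930 / 6.1030 = 2.8991
theta = 27° - 186° = -159° = 201° (mod 360)

2.8991 cis(201°)


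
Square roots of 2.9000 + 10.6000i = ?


|z| = sqrt(8.41+112.36) = 10.9895
sqrt((|z|+a)/2) = sqrt((10.9895+2.9)/2) = sqrt(6.9448) = 2.6353
sqrt((|z|-a)/2) = sqrt((10.9895-2.9)/2) = sqrt(4.0448) = 2.0112

±(2.6353 + 2.0112i) i.e. 2.6353 + 2.0112i and -2.6353 - 2.0112i


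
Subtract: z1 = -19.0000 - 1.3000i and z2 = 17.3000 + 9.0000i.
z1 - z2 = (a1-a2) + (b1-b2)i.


Real: -19 - 17.3 = -36.3
Imag: -1.3 - 9 = -10.3

-36.3000 - 10.3000i


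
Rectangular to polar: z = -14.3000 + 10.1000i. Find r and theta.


r = sqrt(204.49+102.01) = sqrt(306.5) = 17.5071
theta = atan2(10.1, -14.3) = 144.7667 degrees

r = 17.5071, theta = 144.7667 degrees


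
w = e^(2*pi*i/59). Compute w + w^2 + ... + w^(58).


With w = e^(2*pi*i/59), all 59 of the 59th roots of unity w^0 = 1, w, ..., w^(58) sum to 0: 1 + w + ... + w^(58) = (1 - w^59)/(1 - w) = 0 since w^59 = 1, w ≠ 1.
Removing the root 1: w + w^2 + ... + w^(58) = 0 - 1 = -1

Sum = -1


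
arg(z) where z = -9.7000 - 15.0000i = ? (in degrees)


Re = -9.7, Im = -15
arg = atan2(-15, -9.7) = -122.8894 degrees

arg(z) = -122.8894 degrees


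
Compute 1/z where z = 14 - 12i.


|z|^2 = 196+144 = 340
1/z = (14 + 12i)/340

1/z = 0.0412 + 0.0353i


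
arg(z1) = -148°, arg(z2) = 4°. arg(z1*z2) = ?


arg(z1*z2) = -148° + 4° = -144°
Normalized to (-180°, 180°]: -144°

-144°
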